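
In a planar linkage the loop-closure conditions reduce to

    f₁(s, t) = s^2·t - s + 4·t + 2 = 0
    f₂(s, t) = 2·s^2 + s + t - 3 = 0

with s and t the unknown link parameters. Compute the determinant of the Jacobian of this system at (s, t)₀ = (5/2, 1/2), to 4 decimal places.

-111.2500

J = [[2·s·t - 1, s^2 + 4], [4·s + 1, 1]].
At the point, J = [[1.5000, 10.2500], [11.0000, 1.0000]].
det J = -111.2500.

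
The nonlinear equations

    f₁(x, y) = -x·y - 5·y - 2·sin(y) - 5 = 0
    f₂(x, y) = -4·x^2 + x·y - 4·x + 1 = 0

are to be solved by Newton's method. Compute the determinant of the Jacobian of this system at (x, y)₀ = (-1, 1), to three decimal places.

J = [[-y, -x - 2·cos(y) - 5], [-8·x + y - 4, x]].
At the point, J = [[-1.000, -5.08060], [5.000, -1.000]].
det J = 26.403.

26.403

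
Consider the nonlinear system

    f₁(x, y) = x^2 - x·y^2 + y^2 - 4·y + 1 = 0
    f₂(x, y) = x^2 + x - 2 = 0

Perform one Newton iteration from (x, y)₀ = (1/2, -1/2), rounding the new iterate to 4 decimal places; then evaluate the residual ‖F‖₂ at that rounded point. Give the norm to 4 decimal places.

0.9202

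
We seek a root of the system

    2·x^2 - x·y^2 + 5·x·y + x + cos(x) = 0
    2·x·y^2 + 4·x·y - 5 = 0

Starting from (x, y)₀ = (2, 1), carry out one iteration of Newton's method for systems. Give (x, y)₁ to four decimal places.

(0.4799, 1.1325)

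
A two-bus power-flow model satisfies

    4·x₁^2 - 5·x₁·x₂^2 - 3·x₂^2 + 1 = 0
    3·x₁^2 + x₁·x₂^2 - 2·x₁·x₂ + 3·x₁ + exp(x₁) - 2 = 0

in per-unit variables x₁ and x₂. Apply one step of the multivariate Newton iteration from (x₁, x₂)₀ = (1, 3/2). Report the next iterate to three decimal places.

(0.499, 1.026)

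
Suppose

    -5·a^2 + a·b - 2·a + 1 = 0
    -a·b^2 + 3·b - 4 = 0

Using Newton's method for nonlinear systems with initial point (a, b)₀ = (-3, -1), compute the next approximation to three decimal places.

(-1.893, -2.702)

At (-3, -1): F = (-35.000, -4.000).
Jacobian J = [[-10·a + b - 2, a], [-b^2, -2·a·b + 3]].
At the point, J = [[27.000, -3.000], [-1.000, -3.000]] (det J = -84.000).
Solving J·Δ = −F gives Δ = (1.107, -1.702).
Then the next iterate is (a, b)₁ = (-1.893, -2.702).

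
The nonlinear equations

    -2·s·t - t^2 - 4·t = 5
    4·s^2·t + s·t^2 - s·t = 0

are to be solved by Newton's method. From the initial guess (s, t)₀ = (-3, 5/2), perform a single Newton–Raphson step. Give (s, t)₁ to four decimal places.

At (-3, 5/2): F = (-6.2500, 78.7500).
Jacobian J = [[-2·t, -2·s - 2·t - 4], [8·s·t + t^2 - t, 4·s^2 + 2·s·t - s]].
At the point, J = [[-5.0000, -3.0000], [-56.2500, 24.0000]] (det J = -288.7500).
Solving J·Δ = −F gives Δ = (0.2987, -2.5812).
Then the next iterate is (s, t)₁ = (-2.7013, -0.0812).

(-2.7013, -0.0812)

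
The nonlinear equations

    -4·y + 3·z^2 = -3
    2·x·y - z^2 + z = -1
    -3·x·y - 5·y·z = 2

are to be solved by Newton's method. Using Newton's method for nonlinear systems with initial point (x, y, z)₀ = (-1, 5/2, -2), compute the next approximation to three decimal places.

(-0.260, 1.350, -1.200)

At (-1, 5/2, -2): F = (5.000, -10.000, 30.500).
Jacobian J = [[0, -4, 6·z], [2·y, 2·x, -2·z + 1], [-3·y, -3·x - 5·z, -5·y]].
At the point, J = [[0.000, -4.000, -12.000], [5.000, -2.000, 5.000], [-7.500, 13.000, -12.500]] (det J = -700.000).
Solving J·Δ = −F gives Δ = (0.740, -1.150, 0.800).
Then the next iterate is (x, y, z)₁ = (-0.260, 1.350, -1.200).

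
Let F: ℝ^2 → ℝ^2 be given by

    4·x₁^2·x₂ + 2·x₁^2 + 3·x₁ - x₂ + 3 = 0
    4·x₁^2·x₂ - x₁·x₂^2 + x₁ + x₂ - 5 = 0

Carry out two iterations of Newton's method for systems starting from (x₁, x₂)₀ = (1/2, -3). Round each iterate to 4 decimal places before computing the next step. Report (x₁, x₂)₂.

(0.9172, 0.2020)

At (1/2, -3): F = (5.0000, -15.0000).
Jacobian J = [[8·x₁·x₂ + 4·x₁ + 3, 4·x₁^2 - 1], [8·x₁·x₂ - x₂^2 + 1, 4·x₁^2 - 2·x₁·x₂ + 1]].
At the point, J = [[-7.0000, 0.0000], [-20.0000, 5.0000]] (det J = -35.0000).
Solving J·Δ = −F gives Δ = (0.7143, 5.8571).
Then the next iterate is (x₁, x₂)₁ = (1.2143, 2.8571).
Round to (1.2143, 2.8571) and repeat: F = (23.586305, 6.010500), J = [[35.612212, 4.898098], [20.591992, -0.040655]].
Δ = (-0.2971, -2.6551), so (x₁, x₂)₂ = (0.9172, 0.2020).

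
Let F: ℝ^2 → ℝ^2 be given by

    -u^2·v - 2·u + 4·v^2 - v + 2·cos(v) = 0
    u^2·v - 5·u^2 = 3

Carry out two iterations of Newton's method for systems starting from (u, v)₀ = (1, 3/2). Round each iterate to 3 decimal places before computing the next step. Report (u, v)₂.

(3.051, 5.436)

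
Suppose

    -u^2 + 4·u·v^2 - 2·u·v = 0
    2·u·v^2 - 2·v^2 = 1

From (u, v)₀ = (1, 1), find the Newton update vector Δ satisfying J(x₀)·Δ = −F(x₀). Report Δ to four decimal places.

(0.5000, -0.1667)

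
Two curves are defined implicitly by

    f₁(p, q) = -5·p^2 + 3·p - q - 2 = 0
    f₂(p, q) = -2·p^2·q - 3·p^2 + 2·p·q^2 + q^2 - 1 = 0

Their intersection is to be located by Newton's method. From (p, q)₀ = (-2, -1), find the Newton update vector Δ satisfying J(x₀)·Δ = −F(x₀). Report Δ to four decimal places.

At (-2, -1): F = (-27.0000, -8.0000).
Jacobian J = [[-10·p + 3, -1], [-4·p·q - 6·p + 2·q^2, -2·p^2 + 4·p·q + 2·q]].
At the point, J = [[23.0000, -1.0000], [6.0000, -2.0000]] (det J = -40.0000).
Solving J·Δ = −F gives Δ = (1.1500, -0.5500).

(1.1500, -0.5500)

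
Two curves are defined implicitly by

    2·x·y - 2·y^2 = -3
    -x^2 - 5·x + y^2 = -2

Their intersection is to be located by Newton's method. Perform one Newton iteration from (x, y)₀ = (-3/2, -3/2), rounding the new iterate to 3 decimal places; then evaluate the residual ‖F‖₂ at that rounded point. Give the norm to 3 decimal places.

At (-3/2, -3/2): F = (3.000, 9.500).
Jacobian J = [[2·y, 2·x - 4·y], [-2·x - 5, 2·y]].
At the point, J = [[-3.000, 3.000], [-2.000, -3.000]] (det J = 15.000).
Solving J·Δ = −F gives Δ = (2.500, 1.500).
Then the next iterate is (x, y)₁ = (1.000, 0.000).
Re-evaluating at (1.000, 0.000): F = (3.000, -4.000), so ‖F‖₂ = 5.000.

5.000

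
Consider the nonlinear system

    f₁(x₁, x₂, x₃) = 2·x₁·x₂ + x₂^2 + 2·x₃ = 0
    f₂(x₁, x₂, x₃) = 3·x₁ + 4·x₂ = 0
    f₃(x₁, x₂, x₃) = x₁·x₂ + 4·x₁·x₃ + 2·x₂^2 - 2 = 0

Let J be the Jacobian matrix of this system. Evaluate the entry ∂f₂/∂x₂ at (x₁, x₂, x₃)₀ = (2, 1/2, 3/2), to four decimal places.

4.0000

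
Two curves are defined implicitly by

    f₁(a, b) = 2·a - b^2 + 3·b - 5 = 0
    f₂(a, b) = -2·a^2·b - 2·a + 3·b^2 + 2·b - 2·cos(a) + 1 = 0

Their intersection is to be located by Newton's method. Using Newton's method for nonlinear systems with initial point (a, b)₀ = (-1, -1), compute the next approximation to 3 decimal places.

(-2.567, 1.827)

At (-1, -1): F = (-11.000, 4.91940).
Jacobian J = [[2, -2·b + 3], [-4·a·b + 2·sin(a) - 2, -2·a^2 + 6·b + 2]].
At the point, J = [[2.000, 5.000], [-7.68294, -6.000]] (det J = 26.41471).
Solving J·Δ = −F gives Δ = (-1.567, 2.827).
Then the next iterate is (a, b)₁ = (-2.567, 1.827).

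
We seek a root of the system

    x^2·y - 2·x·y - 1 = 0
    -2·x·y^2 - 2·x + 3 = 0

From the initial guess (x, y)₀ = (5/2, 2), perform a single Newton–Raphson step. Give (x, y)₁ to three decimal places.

(2.477, 0.912)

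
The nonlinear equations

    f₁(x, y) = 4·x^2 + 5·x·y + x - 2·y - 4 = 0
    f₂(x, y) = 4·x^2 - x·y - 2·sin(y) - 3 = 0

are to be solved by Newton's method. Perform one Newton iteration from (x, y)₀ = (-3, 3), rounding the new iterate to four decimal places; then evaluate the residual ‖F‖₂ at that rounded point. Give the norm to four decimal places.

11.5072

At (-3, 3): F = (-22.0000, 41.717760).
Jacobian J = [[8·x + 5·y + 1, 5·x - 2], [8·x - y, -x - 2·cos(y)]].
At the point, J = [[-8.0000, -17.0000], [-27.0000, 4.979985]] (det J = -498.839880).
Solving J·Δ = −F gives Δ = (1.2021, -1.8598).
Then the next iterate is (x, y)₁ = (-1.7979, 1.1402).
Re-evaluating at (-1.7979, 1.1402): F = (-5.398350, 10.162309), so ‖F‖₂ = 11.5072.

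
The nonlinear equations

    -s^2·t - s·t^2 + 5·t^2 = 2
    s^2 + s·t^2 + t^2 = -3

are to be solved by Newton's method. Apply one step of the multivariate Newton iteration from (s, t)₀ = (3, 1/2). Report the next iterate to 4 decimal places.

At (3, 1/2): F = (-6.0000, 13.0000).
Jacobian J = [[-2·s·t - t^2, -s^2 - 2·s·t + 10·t], [2·s + t^2, 2·s·t + 2·t]].
At the point, J = [[-3.2500, -7.0000], [6.2500, 4.0000]] (det J = 30.7500).
Solving J·Δ = −F gives Δ = (-2.1789, 0.1545).
Then the next iterate is (s, t)₁ = (0.8211, 0.6545).

(0.8211, 0.6545)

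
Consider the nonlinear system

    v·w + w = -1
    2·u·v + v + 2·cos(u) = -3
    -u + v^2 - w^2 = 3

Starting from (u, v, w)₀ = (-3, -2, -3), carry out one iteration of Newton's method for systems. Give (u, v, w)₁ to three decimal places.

(-1.080, -1.224, -1.329)

At (-3, -2, -3): F = (4.000, 11.02002, -5.000).
Jacobian J = [[0, w, v + 1], [2·v - 2·sin(u), 2·u + 1, 0], [-1, 2·v, -2·w]].
At the point, J = [[0.000, -3.000, -1.000], [-3.71776, -5.000, 0.000], [-1.000, -4.000, 6.000]] (det J = -76.79072).
Solving J·Δ = −F gives Δ = (1.920, 0.776, 1.671).
Then the next iterate is (u, v, w)₁ = (-1.080, -1.224, -1.329).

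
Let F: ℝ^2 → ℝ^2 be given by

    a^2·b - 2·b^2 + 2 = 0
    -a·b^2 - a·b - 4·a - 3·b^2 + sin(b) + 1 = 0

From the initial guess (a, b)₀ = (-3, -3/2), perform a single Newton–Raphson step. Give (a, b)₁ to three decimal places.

(-1.365, -1.414)

At (-3, -3/2): F = (-16.000, 7.50251).
Jacobian J = [[2·a·b, a^2 - 4·b], [-b^2 - b - 4, -2·a·b - a - 6·b + cos(b)]].
At the point, J = [[9.000, 15.000], [-4.750, 3.07074]] (det J = 98.88663).
Solving J·Δ = −F gives Δ = (1.635, 0.086).
Then the next iterate is (a, b)₁ = (-1.365, -1.414).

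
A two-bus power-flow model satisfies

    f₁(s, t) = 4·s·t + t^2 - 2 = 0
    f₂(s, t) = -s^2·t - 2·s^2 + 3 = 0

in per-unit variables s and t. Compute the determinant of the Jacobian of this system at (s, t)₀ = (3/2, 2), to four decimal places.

J = [[4·t, 4·s + 2·t], [-2·s·t - 4·s, -s^2]].
At the point, J = [[8.0000, 10.0000], [-12.0000, -2.2500]].
det J = 102.0000.

102.0000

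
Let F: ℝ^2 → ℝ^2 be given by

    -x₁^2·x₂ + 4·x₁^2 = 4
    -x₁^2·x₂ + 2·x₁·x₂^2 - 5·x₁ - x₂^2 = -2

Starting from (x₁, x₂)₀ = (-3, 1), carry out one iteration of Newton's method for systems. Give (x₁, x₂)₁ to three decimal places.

(-1.821, 1.197)

At (-3, 1): F = (23.000, 1.000).
Jacobian J = [[-2·x₁·x₂ + 8·x₁, -x₁^2], [-2·x₁·x₂ + 2·x₂^2 - 5, -x₁^2 + 4·x₁·x₂ - 2·x₂]].
At the point, J = [[-18.000, -9.000], [3.000, -23.000]] (det J = 441.000).
Solving J·Δ = −F gives Δ = (1.179, 0.197).
Then the next iterate is (x₁, x₂)₁ = (-1.821, 1.197).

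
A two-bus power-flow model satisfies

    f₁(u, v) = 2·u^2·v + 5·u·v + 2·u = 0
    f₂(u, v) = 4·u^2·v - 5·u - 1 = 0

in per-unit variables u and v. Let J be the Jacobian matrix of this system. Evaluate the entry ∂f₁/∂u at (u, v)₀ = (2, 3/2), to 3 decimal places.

∂f₁/∂u = 4·u·v + 5·v + 2.
At (2, 3/2) this is 21.500.

21.500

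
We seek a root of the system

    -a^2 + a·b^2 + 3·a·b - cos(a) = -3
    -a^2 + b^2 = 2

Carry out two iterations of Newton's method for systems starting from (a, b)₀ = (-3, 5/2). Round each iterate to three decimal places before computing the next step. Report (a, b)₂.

At (-3, 5/2): F = (-46.26001, -4.750).
Jacobian J = [[-2·a + b^2 + 3·b + sin(a), 2·a·b + 3·a], [-2·a, 2·b]].
At the point, J = [[19.60888, -24.000], [6.000, 5.000]] (det J = 242.04440).
Solving J·Δ = −F gives Δ = (1.427, -0.762).
Then the next iterate is (a, b)₁ = (-1.573, 1.738).
Round to (-1.573, 1.738) and repeat: F = (-12.42522, -1.45369), J = [[10.38065, -10.18675], [3.146, 3.476]].
Δ = (0.851, -0.352), so (a, b)₂ = (-0.722, 1.386).

(-0.722, 1.386)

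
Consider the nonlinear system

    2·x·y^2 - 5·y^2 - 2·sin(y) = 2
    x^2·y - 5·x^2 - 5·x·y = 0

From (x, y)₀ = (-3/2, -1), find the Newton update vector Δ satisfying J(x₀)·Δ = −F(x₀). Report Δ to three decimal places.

(0.717, 0.461)

At (-3/2, -1): F = (-8.31706, -21.000).
Jacobian J = [[2·y^2, 4·x·y - 10·y - 2·cos(y)], [2·x·y - 10·x - 5·y, x^2 - 5·x]].
At the point, J = [[2.000, 14.91940], [23.000, 9.750]] (det J = -323.64609).
Solving J·Δ = −F gives Δ = (0.717, 0.461).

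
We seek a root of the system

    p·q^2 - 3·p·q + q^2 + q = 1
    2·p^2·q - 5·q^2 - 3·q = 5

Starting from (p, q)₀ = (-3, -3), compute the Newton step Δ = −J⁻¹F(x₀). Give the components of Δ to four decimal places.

At (-3, -3): F = (-49.0000, -95.0000).
Jacobian J = [[q^2 - 3·q, 2·p·q - 3·p + 2·q + 1], [4·p·q, 2·p^2 - 10·q - 3]].
At the point, J = [[18.0000, 22.0000], [36.0000, 45.0000]] (det J = 18.0000).
Solving J·Δ = −F gives Δ = (6.3889, -3.0000).

(6.3889, -3.0000)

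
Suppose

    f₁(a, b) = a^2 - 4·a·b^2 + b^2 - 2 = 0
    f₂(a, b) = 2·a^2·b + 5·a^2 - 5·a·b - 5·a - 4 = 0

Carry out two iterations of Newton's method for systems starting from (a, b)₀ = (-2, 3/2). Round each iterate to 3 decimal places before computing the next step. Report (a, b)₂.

(-0.470, 1.005)

At (-2, 3/2): F = (22.250, 53.000).
Jacobian J = [[2·a - 4·b^2, -8·a·b + 2·b], [4·a·b + 10·a - 5·b - 5, 2·a^2 - 5·a]].
At the point, J = [[-13.000, 27.000], [-44.500, 18.000]] (det J = 967.500).
Solving J·Δ = −F gives Δ = (1.065, -0.311).
Then the next iterate is (a, b)₁ = (-0.935, 1.189).
Round to (-0.935, 1.189) and repeat: F = (5.57526, 12.68361), J = [[-7.52488, 11.27172], [-24.74186, 6.42345]].
Δ = (0.465, -0.184), so (a, b)₂ = (-0.470, 1.005).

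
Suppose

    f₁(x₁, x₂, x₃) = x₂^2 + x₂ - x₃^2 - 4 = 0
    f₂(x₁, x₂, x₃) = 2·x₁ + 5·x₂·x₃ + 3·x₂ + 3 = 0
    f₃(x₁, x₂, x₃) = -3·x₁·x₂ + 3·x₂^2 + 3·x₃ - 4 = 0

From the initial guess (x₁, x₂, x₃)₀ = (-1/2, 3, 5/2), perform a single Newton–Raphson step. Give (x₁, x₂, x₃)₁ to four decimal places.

At (-1/2, 3, 5/2): F = (1.7500, 48.5000, 35.0000).
Jacobian J = [[0, 2·x₂ + 1, -2·x₃], [2, 5·x₃ + 3, 5·x₂], [-3·x₂, -3·x₁ + 6·x₂, 3]].
At the point, J = [[0.0000, 7.0000, -5.0000], [2.0000, 15.5000, 15.0000], [-9.0000, 19.5000, 3.0000]] (det J = -1879.5000).
Solving J·Δ = −F gives Δ = (0.1116, -1.4787, -1.7202).
Then the next iterate is (x₁, x₂, x₃)₁ = (-0.3884, 1.5213, 0.7798).

(-0.3884, 1.5213, 0.7798)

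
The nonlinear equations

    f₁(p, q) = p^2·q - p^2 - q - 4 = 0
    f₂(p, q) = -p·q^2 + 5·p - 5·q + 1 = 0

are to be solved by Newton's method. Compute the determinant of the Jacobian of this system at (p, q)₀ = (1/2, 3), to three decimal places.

-19.000

J = [[2·p·q - 2·p, p^2 - 1], [-q^2 + 5, -2·p·q - 5]].
At the point, J = [[2.000, -0.750], [-4.000, -8.000]].
det J = -19.000.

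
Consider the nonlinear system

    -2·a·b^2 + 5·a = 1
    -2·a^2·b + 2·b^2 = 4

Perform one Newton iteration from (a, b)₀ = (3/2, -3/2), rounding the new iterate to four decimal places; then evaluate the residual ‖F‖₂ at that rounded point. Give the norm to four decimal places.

At (3/2, -3/2): F = (-0.2500, 7.2500).
Jacobian J = [[-2·b^2 + 5, -4·a·b], [-4·a·b, -2·a^2 + 4·b]].
At the point, J = [[0.5000, 9.0000], [9.0000, -10.5000]] (det J = -86.2500).
Solving J·Δ = −F gives Δ = (-0.7261, 0.0681).
Then the next iterate is (a, b)₁ = (0.7739, -1.4319).
Re-evaluating at (0.7739, -1.4319): F = (-0.304013, 1.815866), so ‖F‖₂ = 1.8411.

1.8411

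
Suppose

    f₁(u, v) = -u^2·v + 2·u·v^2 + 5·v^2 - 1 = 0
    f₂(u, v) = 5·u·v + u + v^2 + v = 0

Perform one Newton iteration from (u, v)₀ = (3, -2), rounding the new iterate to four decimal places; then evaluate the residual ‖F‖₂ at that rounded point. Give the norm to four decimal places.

18.8965

At (3, -2): F = (61.0000, -25.0000).
Jacobian J = [[-2·u·v + 2·v^2, -u^2 + 4·u·v + 10·v], [5·v + 1, 5·u + 2·v + 1]].
At the point, J = [[20.0000, -53.0000], [-9.0000, 12.0000]] (det J = -237.0000).
Solving J·Δ = −F gives Δ = (-2.5021, 0.2068).
Then the next iterate is (u, v)₁ = (0.4979, -1.7932).
Re-evaluating at (0.4979, -1.7932): F = (18.724434, -2.543905), so ‖F‖₂ = 18.8965.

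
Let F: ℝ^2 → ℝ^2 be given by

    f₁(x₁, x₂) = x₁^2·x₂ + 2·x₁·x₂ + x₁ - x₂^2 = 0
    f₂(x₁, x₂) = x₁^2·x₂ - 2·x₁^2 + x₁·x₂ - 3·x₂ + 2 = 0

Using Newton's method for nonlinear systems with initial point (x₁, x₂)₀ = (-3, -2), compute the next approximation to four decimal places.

At (-3, -2): F = (-13.0000, -22.0000).
Jacobian J = [[2·x₁·x₂ + 2·x₂ + 1, x₁^2 + 2·x₁ - 2·x₂], [2·x₁·x₂ - 4·x₁ + x₂, x₁^2 + x₁ - 3]].
At the point, J = [[9.0000, 7.0000], [22.0000, 3.0000]] (det J = -127.0000).
Solving J·Δ = −F gives Δ = (0.9055, 0.6929).
Then the next iterate is (x₁, x₂)₁ = (-2.0945, -1.3071).

(-2.0945, -1.3071)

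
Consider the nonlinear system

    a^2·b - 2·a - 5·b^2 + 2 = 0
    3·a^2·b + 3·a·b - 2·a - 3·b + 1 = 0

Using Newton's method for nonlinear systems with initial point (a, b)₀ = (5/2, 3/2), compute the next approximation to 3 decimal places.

At (5/2, 3/2): F = (-4.875, 30.875).
Jacobian J = [[2·a·b - 2, a^2 - 10·b], [6·a·b + 3·b - 2, 3·a^2 + 3·a - 3]].
At the point, J = [[5.500, -8.750], [25.000, 23.250]] (det J = 346.625).
Solving J·Δ = −F gives Δ = (-0.452, -0.842).
Then the next iterate is (a, b)₁ = (2.048, 0.658).

(2.048, 0.658)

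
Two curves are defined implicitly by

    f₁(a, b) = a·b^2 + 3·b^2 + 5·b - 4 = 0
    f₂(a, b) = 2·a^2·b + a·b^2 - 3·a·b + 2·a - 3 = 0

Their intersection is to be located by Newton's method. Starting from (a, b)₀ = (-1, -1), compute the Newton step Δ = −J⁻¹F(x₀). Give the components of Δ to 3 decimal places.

(-12.667, 19.667)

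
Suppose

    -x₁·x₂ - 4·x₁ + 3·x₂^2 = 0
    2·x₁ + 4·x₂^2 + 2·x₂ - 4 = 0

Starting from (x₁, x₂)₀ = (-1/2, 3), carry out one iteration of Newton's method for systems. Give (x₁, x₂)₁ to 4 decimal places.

(-0.0046, 1.5388)

At (-1/2, 3): F = (30.5000, 37.0000).
Jacobian J = [[-x₂ - 4, -x₁ + 6·x₂], [2, 8·x₂ + 2]].
At the point, J = [[-7.0000, 18.5000], [2.0000, 26.0000]] (det J = -219.0000).
Solving J·Δ = −F gives Δ = (0.4954, -1.4612).
Then the next iterate is (x₁, x₂)₁ = (-0.0046, 1.5388).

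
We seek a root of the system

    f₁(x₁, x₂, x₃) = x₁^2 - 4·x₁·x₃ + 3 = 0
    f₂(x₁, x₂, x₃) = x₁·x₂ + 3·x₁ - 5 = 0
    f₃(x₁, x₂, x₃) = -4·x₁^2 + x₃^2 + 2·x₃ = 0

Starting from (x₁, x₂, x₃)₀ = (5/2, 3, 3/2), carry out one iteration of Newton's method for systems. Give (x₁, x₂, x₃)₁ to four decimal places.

At (5/2, 3, 3/2): F = (-5.7500, 10.0000, -19.7500).
Jacobian J = [[2·x₁ - 4·x₃, 0, -4·x₁], [x₂ + 3, x₁, 0], [-8·x₁, 0, 2·x₃ + 2]].
At the point, J = [[-1.0000, 0.0000, -10.0000], [6.0000, 2.5000, 0.0000], [-20.0000, 0.0000, 5.0000]] (det J = -512.5000).
Solving J·Δ = −F gives Δ = (-1.1037, -1.3512, -0.4646).
Then the next iterate is (x₁, x₂, x₃)₁ = (1.3963, 1.6488, 1.0354).

(1.3963, 1.6488, 1.0354)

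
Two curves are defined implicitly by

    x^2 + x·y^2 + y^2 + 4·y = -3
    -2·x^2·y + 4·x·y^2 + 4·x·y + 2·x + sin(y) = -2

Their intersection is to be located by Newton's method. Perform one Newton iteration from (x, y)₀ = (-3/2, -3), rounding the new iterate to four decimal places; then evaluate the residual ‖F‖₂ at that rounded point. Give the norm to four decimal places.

At (-3/2, -3): F = (-11.2500, -23.641120).
Jacobian J = [[2·x + y^2, 2·x·y + 2·y + 4], [-4·x·y + 4·y^2 + 4·y + 2, -2·x^2 + 8·x·y + 4·x + cos(y)]].
At the point, J = [[6.0000, 7.0000], [8.0000, 24.510008]] (det J = 91.060045).
Solving J·Δ = −F gives Δ = (1.2107, 0.5694).
Then the next iterate is (x, y)₁ = (-0.2893, -2.4306).
Re-evaluating at (-0.2893, -2.4306): F = (-2.440020, -2.848165), so ‖F‖₂ = 3.7504.

3.7504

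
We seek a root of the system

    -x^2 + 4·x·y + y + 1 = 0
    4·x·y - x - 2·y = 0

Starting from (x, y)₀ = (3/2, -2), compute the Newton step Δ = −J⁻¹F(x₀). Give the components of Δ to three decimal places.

At (3/2, -2): F = (-15.250, -9.500).
Jacobian J = [[-2·x + 4·y, 4·x + 1], [4·y - 1, 4·x - 2]].
At the point, J = [[-11.000, 7.000], [-9.000, 4.000]] (det J = 19.000).
Solving J·Δ = −F gives Δ = (-0.289, 1.724).

(-0.289, 1.724)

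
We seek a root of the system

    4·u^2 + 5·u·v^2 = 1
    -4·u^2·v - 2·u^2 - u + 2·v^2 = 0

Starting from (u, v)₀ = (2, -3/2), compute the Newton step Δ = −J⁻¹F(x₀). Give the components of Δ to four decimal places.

(-1.8060, -0.3905)

At (2, -3/2): F = (37.5000, 18.5000).
Jacobian J = [[8·u + 5·v^2, 10·u·v], [-8·u·v - 4·u - 1, -4·u^2 + 4·v]].
At the point, J = [[27.2500, -30.0000], [15.0000, -22.0000]] (det J = -149.5000).
Solving J·Δ = −F gives Δ = (-1.8060, -0.3905).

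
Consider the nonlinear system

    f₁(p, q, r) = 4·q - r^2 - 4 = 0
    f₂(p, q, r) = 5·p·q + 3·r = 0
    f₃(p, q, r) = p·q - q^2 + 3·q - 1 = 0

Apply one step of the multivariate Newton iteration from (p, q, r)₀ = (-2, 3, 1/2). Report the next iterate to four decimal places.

At (-2, 3, 1/2): F = (7.7500, -28.5000, -7.0000).
Jacobian J = [[0, 4, -2·r], [5·q, 5·p, 3], [q, p - 2·q + 3, 0]].
At the point, J = [[0.0000, 4.0000, -1.0000], [15.0000, -10.0000, 3.0000], [3.0000, -5.0000, 0.0000]] (det J = 81.0000).
Solving J·Δ = −F gives Δ = (0.4969, -1.1019, 3.3426).
Then the next iterate is (p, q, r)₁ = (-1.5031, 1.8981, 3.8426).

(-1.5031, 1.8981, 3.8426)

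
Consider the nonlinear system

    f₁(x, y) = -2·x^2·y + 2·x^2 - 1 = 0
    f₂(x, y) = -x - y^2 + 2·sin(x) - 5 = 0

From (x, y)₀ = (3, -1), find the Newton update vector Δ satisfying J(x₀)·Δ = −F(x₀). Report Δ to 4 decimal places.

(-15.4120, -18.6049)

At (3, -1): F = (35.0000, -8.717760).
Jacobian J = [[-4·x·y + 4·x, -2·x^2], [2·cos(x) - 1, -2·y]].
At the point, J = [[24.0000, -18.0000], [-2.979985, 2.0000]] (det J = -5.639730).
Solving J·Δ = −F gives Δ = (-15.4120, -18.6049).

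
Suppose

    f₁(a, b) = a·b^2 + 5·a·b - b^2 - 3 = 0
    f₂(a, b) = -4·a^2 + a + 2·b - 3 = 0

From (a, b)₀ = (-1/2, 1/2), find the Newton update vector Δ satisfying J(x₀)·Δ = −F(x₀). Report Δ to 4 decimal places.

At (-1/2, 1/2): F = (-4.6250, -3.5000).
Jacobian J = [[b^2 + 5·b, 2·a·b + 5·a - 2·b], [-8·a + 1, 2]].
At the point, J = [[2.7500, -4.0000], [5.0000, 2.0000]] (det J = 25.5000).
Solving J·Δ = −F gives Δ = (0.9118, -0.5294).

(0.9118, -0.5294)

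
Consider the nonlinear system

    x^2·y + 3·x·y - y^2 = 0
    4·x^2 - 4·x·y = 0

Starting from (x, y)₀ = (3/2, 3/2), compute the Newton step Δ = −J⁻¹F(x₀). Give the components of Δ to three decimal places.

At (3/2, 3/2): F = (7.875, 0.000).
Jacobian J = [[2·x·y + 3·y, x^2 + 3·x - 2·y], [8·x - 4·y, -4·x]].
At the point, J = [[9.000, 3.750], [6.000, -6.000]] (det J = -76.500).
Solving J·Δ = −F gives Δ = (-0.618, -0.618).

(-0.618, -0.618)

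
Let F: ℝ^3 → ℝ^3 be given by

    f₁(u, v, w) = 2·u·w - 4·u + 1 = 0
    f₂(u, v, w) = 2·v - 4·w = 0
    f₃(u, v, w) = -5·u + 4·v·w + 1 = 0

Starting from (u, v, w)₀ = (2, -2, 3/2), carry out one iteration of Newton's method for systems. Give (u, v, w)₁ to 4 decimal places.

(4.5000, 4.7500, 2.3750)

At (2, -2, 3/2): F = (-1.0000, -10.0000, -21.0000).
Jacobian J = [[2·w - 4, 0, 2·u], [0, 2, -4], [-5, 4·w, 4·v]].
At the point, J = [[-1.0000, 0.0000, 4.0000], [0.0000, 2.0000, -4.0000], [-5.0000, 6.0000, -8.0000]] (det J = 32.0000).
Solving J·Δ = −F gives Δ = (2.5000, 6.7500, 0.8750).
Then the next iterate is (u, v, w)₁ = (4.5000, 4.7500, 2.3750).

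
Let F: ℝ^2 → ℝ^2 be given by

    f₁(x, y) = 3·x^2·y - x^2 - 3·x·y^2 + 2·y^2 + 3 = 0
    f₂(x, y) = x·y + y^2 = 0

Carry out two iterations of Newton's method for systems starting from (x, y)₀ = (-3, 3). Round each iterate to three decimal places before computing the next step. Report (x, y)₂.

At (-3, 3): F = (174.000, 0.000).
Jacobian J = [[6·x·y - 2·x - 3·y^2, 3·x^2 - 6·x·y + 4·y], [y, x + 2·y]].
At the point, J = [[-75.000, 93.000], [3.000, 3.000]] (det J = -504.000).
Solving J·Δ = −F gives Δ = (1.036, -1.036).
Then the next iterate is (x, y)₁ = (-1.964, 1.964).
Round to (-1.964, 1.964) and repeat: F = (52.31167, 0.000), J = [[-30.78766, 42.57166], [1.964, 1.964]].
Δ = (0.713, -0.713), so (x, y)₂ = (-1.251, 1.251).

(-1.251, 1.251)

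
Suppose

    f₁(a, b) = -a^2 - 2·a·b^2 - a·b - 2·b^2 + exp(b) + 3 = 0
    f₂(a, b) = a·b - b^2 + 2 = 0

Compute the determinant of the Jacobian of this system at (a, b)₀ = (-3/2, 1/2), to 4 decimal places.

J = [[-2·a - 2·b^2 - b, -4·a·b - a - 4·b + exp(b)], [b, a - 2·b]].
At the point, J = [[2.0000, 4.148721], [0.5000, -2.5000]].
det J = -7.0744.

-7.0744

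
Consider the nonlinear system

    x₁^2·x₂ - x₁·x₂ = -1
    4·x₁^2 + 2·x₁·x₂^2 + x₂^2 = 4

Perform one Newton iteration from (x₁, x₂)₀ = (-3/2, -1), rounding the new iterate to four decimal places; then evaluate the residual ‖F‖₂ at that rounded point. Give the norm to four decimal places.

At (-3/2, -1): F = (-2.7500, 3.0000).
Jacobian J = [[2·x₁·x₂ - x₂, x₁^2 - x₁], [8·x₁ + 2·x₂^2, 4·x₁·x₂ + 2·x₂]].
At the point, J = [[4.0000, 3.7500], [-10.0000, 4.0000]] (det J = 53.5000).
Solving J·Δ = −F gives Δ = (0.4159, 0.2897).
Then the next iterate is (x₁, x₂)₁ = (-1.0841, -0.7103).
Re-evaluating at (-1.0841, -0.7103): F = (-0.604833, 0.111704), so ‖F‖₂ = 0.6151.

0.6151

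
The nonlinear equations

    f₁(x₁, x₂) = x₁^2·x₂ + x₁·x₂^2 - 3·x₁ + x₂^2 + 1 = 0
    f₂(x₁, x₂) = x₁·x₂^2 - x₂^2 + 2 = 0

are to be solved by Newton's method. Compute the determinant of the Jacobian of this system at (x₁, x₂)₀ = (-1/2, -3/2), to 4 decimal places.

6.1875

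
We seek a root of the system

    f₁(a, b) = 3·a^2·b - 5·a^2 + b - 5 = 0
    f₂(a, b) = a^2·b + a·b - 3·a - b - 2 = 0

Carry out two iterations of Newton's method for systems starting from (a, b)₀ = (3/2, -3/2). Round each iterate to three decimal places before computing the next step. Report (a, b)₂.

(1.782, 2.820)

At (3/2, -3/2): F = (-27.875, -10.625).
Jacobian J = [[6·a·b - 10·a, 3·a^2 + 1], [2·a·b + b - 3, a^2 + a - 1]].
At the point, J = [[-28.500, 7.750], [-9.000, 2.750]] (det J = -8.625).
Solving J·Δ = −F gives Δ = (0.659, 6.022).
Then the next iterate is (a, b)₁ = (2.159, 4.522).
Round to (2.159, 4.522) and repeat: F = (39.45053, 17.84231), J = [[36.98799, 14.98384], [21.04800, 5.82028]].
Δ = (-0.377, -1.702), so (a, b)₂ = (1.782, 2.820).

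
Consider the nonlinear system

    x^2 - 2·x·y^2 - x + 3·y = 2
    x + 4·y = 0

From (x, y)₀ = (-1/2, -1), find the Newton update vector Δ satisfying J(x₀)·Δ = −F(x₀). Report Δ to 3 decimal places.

At (-1/2, -1): F = (-3.250, -4.500).
Jacobian J = [[2·x - 2·y^2 - 1, -4·x·y + 3], [1, 4]].
At the point, J = [[-4.000, 1.000], [1.000, 4.000]] (det J = -17.000).
Solving J·Δ = −F gives Δ = (-0.500, 1.250).

(-0.500, 1.250)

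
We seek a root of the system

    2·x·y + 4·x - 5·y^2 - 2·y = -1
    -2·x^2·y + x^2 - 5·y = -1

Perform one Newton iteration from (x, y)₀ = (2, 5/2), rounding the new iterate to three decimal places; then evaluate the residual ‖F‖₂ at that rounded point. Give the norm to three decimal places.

At (2, 5/2): F = (-17.250, -27.500).
Jacobian J = [[2·y + 4, 2·x - 10·y - 2], [-4·x·y + 2·x, -2·x^2 - 5]].
At the point, J = [[9.000, -23.000], [-16.000, -13.000]] (det J = -485.000).
Solving J·Δ = −F gives Δ = (-0.842, -1.079).
Then the next iterate is (x, y)₁ = (1.158, 1.421).
Re-evaluating at (1.158, 1.421): F = (-4.01517, -8.57506), so ‖F‖₂ = 9.469.

9.469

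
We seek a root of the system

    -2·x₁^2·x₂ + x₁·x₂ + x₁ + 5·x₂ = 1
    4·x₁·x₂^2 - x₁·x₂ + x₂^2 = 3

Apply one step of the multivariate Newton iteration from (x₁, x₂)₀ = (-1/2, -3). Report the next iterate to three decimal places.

At (-1/2, -3): F = (-13.500, -13.500).
Jacobian J = [[-4·x₁·x₂ + x₂ + 1, -2·x₁^2 + x₁ + 5], [4·x₂^2 - x₂, 8·x₁·x₂ - x₁ + 2·x₂]].
At the point, J = [[-8.000, 4.000], [39.000, 6.500]] (det J = -208.000).
Solving J·Δ = −F gives Δ = (-0.162, 3.050).
Then the next iterate is (x₁, x₂)₁ = (-0.662, 0.050).

(-0.662, 0.050)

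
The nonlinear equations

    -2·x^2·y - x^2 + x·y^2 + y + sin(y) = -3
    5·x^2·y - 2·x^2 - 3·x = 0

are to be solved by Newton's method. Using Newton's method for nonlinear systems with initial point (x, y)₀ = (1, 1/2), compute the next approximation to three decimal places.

At (1, 1/2): F = (2.22943, -2.500).
Jacobian J = [[-4·x·y - 2·x + y^2, -2·x^2 + 2·x·y + cos(y) + 1], [10·x·y - 4·x - 3, 5·x^2]].
At the point, J = [[-3.750, 0.87758], [-2.000, 5.000]] (det J = -16.99483).
Solving J·Δ = −F gives Δ = (0.785, 0.814).
Then the next iterate is (x, y)₁ = (1.785, 1.314).

(1.785, 1.314)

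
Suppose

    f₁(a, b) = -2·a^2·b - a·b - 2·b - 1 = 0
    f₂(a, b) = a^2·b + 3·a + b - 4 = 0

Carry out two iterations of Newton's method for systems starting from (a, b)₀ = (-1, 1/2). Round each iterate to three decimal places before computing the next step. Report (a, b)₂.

At (-1, 1/2): F = (-2.500, -6.000).
Jacobian J = [[-4·a·b - b, -2·a^2 - a - 2], [2·a·b + 3, a^2 + 1]].
At the point, J = [[1.500, -3.000], [2.000, 2.000]] (det J = 9.000).
Solving J·Δ = −F gives Δ = (2.556, 0.444).
Then the next iterate is (a, b)₁ = (1.556, 0.944).
Round to (1.556, 0.944) and repeat: F = (-8.92797, 3.89755), J = [[-6.81946, -8.39827], [5.93773, 3.42114]].
Δ = (-0.082, -0.996), so (a, b)₂ = (1.474, -0.052).

(1.474, -0.052)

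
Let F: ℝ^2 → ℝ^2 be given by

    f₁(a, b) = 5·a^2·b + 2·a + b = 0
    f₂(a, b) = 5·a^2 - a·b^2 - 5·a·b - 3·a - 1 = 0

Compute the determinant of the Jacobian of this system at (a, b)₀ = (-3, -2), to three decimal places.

J = [[10·a·b + 2, 5·a^2 + 1], [10·a - b^2 - 5·b - 3, -2·a·b - 5·a]].
At the point, J = [[62.000, 46.000], [-27.000, 3.000]].
det J = 1428.000.

1428.000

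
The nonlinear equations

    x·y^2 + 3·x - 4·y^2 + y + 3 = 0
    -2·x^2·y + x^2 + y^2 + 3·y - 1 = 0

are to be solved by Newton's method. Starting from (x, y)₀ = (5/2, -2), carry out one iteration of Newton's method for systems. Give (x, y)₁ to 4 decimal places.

(1.6410, -1.4981)

At (5/2, -2): F = (2.5000, 28.2500).
Jacobian J = [[y^2 + 3, 2·x·y - 8·y + 1], [-4·x·y + 2·x, -2·x^2 + 2·y + 3]].
At the point, J = [[7.0000, 7.0000], [25.0000, -13.5000]] (det J = -269.5000).
Solving J·Δ = −F gives Δ = (-0.8590, 0.5019).
Then the next iterate is (x, y)₁ = (1.6410, -1.4981).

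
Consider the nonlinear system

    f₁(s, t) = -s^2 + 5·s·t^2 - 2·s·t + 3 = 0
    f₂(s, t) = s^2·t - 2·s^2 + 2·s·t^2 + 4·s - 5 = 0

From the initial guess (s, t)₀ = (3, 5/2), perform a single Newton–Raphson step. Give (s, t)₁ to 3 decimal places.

At (3, 5/2): F = (72.750, 49.000).
Jacobian J = [[-2·s + 5·t^2 - 2·t, 10·s·t - 2·s], [2·s·t - 4·s + 2·t^2 + 4, s^2 + 4·s·t]].
At the point, J = [[20.250, 69.000], [19.500, 39.000]] (det J = -555.750).
Solving J·Δ = −F gives Δ = (-0.978, -0.767).
Then the next iterate is (s, t)₁ = (2.022, 1.733).

(2.022, 1.733)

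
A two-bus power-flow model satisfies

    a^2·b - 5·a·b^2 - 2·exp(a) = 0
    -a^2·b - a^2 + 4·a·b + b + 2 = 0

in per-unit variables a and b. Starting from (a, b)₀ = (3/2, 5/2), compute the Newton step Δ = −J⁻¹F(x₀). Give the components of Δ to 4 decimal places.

At (3/2, 5/2): F = (-50.213378, 11.6250).
Jacobian J = [[2·a·b - 5·b^2 - 2·exp(a), a^2 - 10·a·b], [-2·a·b - 2·a + 4·b, -a^2 + 4·a + 1]].
At the point, J = [[-32.713378, -35.2500], [-0.5000, 4.7500]] (det J = -173.013546).
Solving J·Δ = −F gives Δ = (0.9899, -2.3432).

(0.9899, -2.3432)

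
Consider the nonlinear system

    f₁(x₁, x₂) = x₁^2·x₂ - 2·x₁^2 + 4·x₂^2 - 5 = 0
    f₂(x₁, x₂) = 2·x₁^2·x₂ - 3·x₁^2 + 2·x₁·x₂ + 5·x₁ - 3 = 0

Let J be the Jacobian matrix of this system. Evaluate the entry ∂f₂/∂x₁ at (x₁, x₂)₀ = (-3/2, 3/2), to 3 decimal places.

8.000

∂f₂/∂x₁ = 4·x₁·x₂ - 6·x₁ + 2·x₂ + 5.
At (-3/2, 3/2) this is 8.000.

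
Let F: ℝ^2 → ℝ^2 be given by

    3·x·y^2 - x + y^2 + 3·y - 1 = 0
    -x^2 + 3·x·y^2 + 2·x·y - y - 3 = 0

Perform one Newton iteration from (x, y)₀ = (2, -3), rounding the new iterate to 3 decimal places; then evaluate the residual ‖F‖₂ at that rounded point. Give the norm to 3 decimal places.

16.580

At (2, -3): F = (51.000, 38.000).
Jacobian J = [[3·y^2 - 1, 6·x·y + 2·y + 3], [-2·x + 3·y^2 + 2·y, 6·x·y + 2·x - 1]].
At the point, J = [[26.000, -39.000], [17.000, -33.000]] (det J = -195.000).
Solving J·Δ = −F gives Δ = (-1.031, 0.621).
Then the next iterate is (x, y)₁ = (0.969, -2.379).
Re-evaluating at (0.969, -2.379): F = (13.00622, 10.28211), so ‖F‖₂ = 16.580.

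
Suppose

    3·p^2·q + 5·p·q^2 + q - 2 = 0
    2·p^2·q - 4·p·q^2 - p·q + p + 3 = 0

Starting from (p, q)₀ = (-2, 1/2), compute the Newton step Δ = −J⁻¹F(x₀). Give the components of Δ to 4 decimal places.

At (-2, 1/2): F = (2.0000, 8.0000).
Jacobian J = [[6·p·q + 5·q^2, 3·p^2 + 10·p·q + 1], [4·p·q - 4·q^2 - q + 1, 2·p^2 - 8·p·q - p]].
At the point, J = [[-4.7500, 3.0000], [-4.5000, 18.0000]] (det J = -72.0000).
Solving J·Δ = −F gives Δ = (0.1667, -0.4028).

(0.1667, -0.4028)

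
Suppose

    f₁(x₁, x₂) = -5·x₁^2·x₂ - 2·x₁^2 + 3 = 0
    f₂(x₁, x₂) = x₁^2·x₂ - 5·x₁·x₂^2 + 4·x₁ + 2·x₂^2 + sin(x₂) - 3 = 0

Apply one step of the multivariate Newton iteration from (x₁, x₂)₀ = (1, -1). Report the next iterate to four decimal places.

(0.1391, -0.8331)

At (1, -1): F = (6.0000, -3.841471).
Jacobian J = [[-10·x₁·x₂ - 4·x₁, -5·x₁^2], [2·x₁·x₂ - 5·x₂^2 + 4, x₁^2 - 10·x₁·x₂ + 4·x₂ + cos(x₂)]].
At the point, J = [[6.0000, -5.0000], [-3.0000, 7.540302]] (det J = 30.241814).
Solving J·Δ = −F gives Δ = (-0.8609, 0.1669).
Then the next iterate is (x₁, x₂)₁ = (0.1391, -0.8331).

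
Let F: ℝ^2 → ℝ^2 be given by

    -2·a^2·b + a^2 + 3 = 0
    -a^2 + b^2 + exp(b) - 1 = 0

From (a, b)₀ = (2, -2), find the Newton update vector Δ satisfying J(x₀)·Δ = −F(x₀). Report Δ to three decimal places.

(-0.877, 0.684)

At (2, -2): F = (23.000, -0.86466).
Jacobian J = [[-4·a·b + 2·a, -2·a^2], [-2·a, 2·b + exp(b)]].
At the point, J = [[20.000, -8.000], [-4.000, -3.86466]] (det J = -109.29329).
Solving J·Δ = −F gives Δ = (-0.877, 0.684).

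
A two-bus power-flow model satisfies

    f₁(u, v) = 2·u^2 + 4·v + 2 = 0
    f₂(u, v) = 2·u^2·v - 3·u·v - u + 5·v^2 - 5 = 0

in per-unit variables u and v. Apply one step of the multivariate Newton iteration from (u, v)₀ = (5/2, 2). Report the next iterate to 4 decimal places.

(0.1136, 2.3409)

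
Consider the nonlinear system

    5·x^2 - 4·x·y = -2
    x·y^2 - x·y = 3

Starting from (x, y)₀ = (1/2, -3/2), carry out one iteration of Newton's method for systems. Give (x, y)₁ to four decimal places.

(-0.5172, -3.9698)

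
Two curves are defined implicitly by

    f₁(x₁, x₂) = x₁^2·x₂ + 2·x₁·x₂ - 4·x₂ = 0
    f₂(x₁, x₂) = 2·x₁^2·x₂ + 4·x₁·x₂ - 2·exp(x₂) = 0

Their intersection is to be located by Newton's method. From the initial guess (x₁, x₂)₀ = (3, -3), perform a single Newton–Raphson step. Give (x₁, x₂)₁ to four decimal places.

At (3, -3): F = (-33.0000, -90.099574).
Jacobian J = [[2·x₁·x₂ + 2·x₂, x₁^2 + 2·x₁ - 4], [4·x₁·x₂ + 4·x₂, 2·x₁^2 + 4·x₁ - 2·exp(x₂)]].
At the point, J = [[-24.0000, 11.0000], [-48.0000, 29.900426]] (det J = -189.610221).
Solving J·Δ = −F gives Δ = (0.0231, 3.0504).
Then the next iterate is (x₁, x₂)₁ = (3.0231, 0.0504).

(3.0231, 0.0504)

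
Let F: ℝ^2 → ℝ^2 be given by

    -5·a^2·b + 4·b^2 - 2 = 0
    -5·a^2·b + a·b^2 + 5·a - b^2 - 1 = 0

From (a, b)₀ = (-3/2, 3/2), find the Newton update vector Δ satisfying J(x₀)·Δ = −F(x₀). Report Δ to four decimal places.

At (-3/2, 3/2): F = (-9.8750, -31.0000).
Jacobian J = [[-10·a·b, -5·a^2 + 8·b], [-10·a·b + b^2 + 5, -5·a^2 + 2·a·b - 2·b]].
At the point, J = [[22.5000, 0.7500], [29.7500, -18.7500]] (det J = -444.1875).
Solving J·Δ = −F gives Δ = (0.4692, -0.9089).

(0.4692, -0.9089)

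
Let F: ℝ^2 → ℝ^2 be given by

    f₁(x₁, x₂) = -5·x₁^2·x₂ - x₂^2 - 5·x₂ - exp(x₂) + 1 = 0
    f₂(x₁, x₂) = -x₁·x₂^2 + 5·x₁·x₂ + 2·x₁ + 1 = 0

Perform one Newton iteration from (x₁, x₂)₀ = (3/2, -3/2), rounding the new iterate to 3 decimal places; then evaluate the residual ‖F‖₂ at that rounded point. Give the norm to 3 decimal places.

At (3/2, -3/2): F = (22.90187, -10.625).
Jacobian J = [[-10·x₁·x₂, -5·x₁^2 - 2·x₂ - exp(x₂) - 5], [-x₂^2 + 5·x₂ + 2, -2·x₁·x₂ + 5·x₁]].
At the point, J = [[22.500, -13.47313], [-7.750, 12.000]] (det J = 165.58324).
Solving J·Δ = −F gives Δ = (-0.795, 0.372).
Then the next iterate is (x₁, x₂)₁ = (0.705, -1.128).
Re-evaluating at (0.705, -1.128): F = (7.84716, -2.46323), so ‖F‖₂ = 8.225.

8.225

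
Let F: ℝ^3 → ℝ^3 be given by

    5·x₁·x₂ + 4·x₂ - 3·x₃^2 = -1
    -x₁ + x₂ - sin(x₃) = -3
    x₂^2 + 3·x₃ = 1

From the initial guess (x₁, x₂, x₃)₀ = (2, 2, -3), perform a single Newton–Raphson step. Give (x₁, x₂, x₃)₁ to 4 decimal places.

(4.9585, 8.7585, -10.0113)

At (2, 2, -3): F = (2.0000, 3.141120, -6.0000).
Jacobian J = [[5·x₂, 5·x₁ + 4, -6·x₃], [-1, 1, -cos(x₃)], [0, 2·x₂, 3]].
At the point, J = [[10.0000, 14.0000, 18.0000], [-1.0000, 1.0000, 0.989992], [0.0000, 4.0000, 3.0000]] (det J = -39.599700).
Solving J·Δ = −F gives Δ = (2.9585, 6.7585, -7.0113).
Then the next iterate is (x₁, x₂, x₃)₁ = (4.9585, 8.7585, -10.0113).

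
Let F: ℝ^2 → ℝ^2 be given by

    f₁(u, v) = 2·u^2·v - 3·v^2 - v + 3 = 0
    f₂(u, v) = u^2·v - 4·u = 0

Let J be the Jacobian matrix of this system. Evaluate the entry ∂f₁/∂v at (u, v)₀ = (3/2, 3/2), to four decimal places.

-5.5000

∂f₁/∂v = 2·u^2 - 6·v - 1.
At (3/2, 3/2) this is -5.5000.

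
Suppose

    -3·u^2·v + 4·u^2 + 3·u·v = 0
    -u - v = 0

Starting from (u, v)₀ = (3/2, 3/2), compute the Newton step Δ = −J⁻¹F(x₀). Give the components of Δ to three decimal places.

At (3/2, 3/2): F = (5.625, -3.000).
Jacobian J = [[-6·u·v + 8·u + 3·v, -3·u^2 + 3·u], [-1, -1]].
At the point, J = [[3.000, -2.250], [-1.000, -1.000]] (det J = -5.250).
Solving J·Δ = −F gives Δ = (-2.357, -0.643).

(-2.357, -0.643)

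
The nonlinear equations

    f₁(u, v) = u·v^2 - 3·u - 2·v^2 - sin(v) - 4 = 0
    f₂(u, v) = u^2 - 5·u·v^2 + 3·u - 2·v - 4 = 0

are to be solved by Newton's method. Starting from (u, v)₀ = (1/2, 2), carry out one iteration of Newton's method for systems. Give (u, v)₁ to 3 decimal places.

At (1/2, 2): F = (-12.40930, -16.250).
Jacobian J = [[v^2 - 3, 2·u·v - 4·v - cos(v)], [2·u - 5·v^2 + 3, -10·u·v - 2]].
At the point, J = [[1.000, -5.58385], [-16.000, -12.000]] (det J = -101.34165).
Solving J·Δ = −F gives Δ = (0.574, -2.120).
Then the next iterate is (u, v)₁ = (1.074, -0.120).

(1.074, -0.120)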